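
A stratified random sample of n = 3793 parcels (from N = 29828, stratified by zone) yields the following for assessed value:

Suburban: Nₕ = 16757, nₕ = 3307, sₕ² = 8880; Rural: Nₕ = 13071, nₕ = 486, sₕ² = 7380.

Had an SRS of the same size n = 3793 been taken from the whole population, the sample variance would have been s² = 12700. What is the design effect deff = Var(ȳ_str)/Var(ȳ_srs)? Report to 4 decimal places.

Var(ȳ_str) = Σ Wₕ²(1−fₕ)sₕ²/nₕ with Wₕ = Nₕ/29828:
  Suburban: (16757/29828)²·(1−3307/16757)·8880/3307 = 0.68021947
  Rural: (13071/29828)²·(1−486/13071)·7380/486 = 2.8075911
  → Var(ȳ_str) = 3.4878106.
Var(ȳ_srs) = (1 − 3793/29828)·12700/3793 = 2.9224987.
deff = 3.4878106 / 2.9224987 = 1.1934.

1.1934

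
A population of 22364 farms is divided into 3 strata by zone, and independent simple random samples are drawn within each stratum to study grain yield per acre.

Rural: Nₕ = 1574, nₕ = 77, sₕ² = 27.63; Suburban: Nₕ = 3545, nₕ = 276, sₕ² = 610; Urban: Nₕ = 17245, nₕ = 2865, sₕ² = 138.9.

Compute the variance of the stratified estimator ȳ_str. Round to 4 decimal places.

Var(ȳ_str) = Σₕ Wₕ²(1 − fₕ)sₕ²/nₕ with Wₕ = Nₕ/N, N = 22364.
Rural: Wₕ = 0.07038097; term = 0.07038097²·(1 − 0.04891995)·27.63/77 = 0.0016905099.
Suburban: Wₕ = 0.15851368; term = 0.15851368²·(1 − 0.07785614)·610/276 = 0.051209784.
Urban: Wₕ = 0.77110535; term = 0.77110535²·(1 − 0.16613511)·138.9/2865 = 0.024038133.
Sum = 0.076938427.

0.0769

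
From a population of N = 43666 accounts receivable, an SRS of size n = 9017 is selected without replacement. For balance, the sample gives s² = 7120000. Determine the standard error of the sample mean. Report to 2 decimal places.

25.03

Under SRS without replacement, Var(ȳ) = (1 − f)·s²/n with f = n/N = 9017/43666 = 0.20649934.
Var(ȳ) = (1 − 0.20649934)·7120000/9017 = 0.79350066·789.61961 = 626.56368.
SE(ȳ) = √(626.56368) = 25.03.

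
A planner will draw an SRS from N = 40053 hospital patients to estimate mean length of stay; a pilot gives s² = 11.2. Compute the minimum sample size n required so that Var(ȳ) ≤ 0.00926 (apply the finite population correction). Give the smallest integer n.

Without fpc, n₀ = s²/D = 11.2/0.00926 = 1209.5032.
With fpc, (1 − n/N)·s²/n ≤ D requires n ≥ n₀/(1 + n₀/N) = 1209.5032/(1 + 1209.5032/40053) = 1174.0498.
Rounding up, n = 1175.

1175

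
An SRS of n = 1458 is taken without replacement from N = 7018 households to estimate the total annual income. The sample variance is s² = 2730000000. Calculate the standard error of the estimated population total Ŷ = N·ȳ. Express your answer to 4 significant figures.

8.548 × 10^6

Var(Ŷ) = N²·Var(ȳ) = N²·(1 − n/N)·s²/n.
f = 1458/7018 = 0.20775150; Var(ȳ) = 0.79224850·2730000000/1458 = 1.4834283 × 10^6.
Var(Ŷ) = 7018² · (1.4834283 × 10^6) = 7.3062291 × 10^13.
SE(Ŷ) = √(7.3062291 × 10^13) = 8.548 × 10^6.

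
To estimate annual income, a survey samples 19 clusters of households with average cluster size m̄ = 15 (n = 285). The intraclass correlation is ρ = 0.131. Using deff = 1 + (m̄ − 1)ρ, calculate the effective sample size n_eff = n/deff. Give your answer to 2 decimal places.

deff = 1 + (15 − 1)·0.131 = 1 + 1.834 = 2.834.
n_eff = 285 / 2.834 = 100.56.

100.56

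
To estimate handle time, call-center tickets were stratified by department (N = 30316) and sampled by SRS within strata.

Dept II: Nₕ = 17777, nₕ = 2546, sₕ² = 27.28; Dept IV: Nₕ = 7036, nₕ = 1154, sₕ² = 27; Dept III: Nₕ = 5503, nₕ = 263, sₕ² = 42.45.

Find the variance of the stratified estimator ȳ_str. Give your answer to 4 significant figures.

Var(ȳ_str) = Σₕ Wₕ²(1 − fₕ)sₕ²/nₕ with Wₕ = Nₕ/N, N = 30316.
Dept II: Wₕ = 0.58639003; term = 0.58639003²·(1 − 0.14321877)·27.28/2546 = 0.0031566691.
Dept IV: Wₕ = 0.23208867; term = 0.23208867²·(1 − 0.16401364)·27/1154 = 0.0010535739.
Dept III: Wₕ = 0.18152131; term = 0.18152131²·(1 − 0.04779211)·42.45/263 = 0.0050641778.
Sum = 0.0092744208.

0.009274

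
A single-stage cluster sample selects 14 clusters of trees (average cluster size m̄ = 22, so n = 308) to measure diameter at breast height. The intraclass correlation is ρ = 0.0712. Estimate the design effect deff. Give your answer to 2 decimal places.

2.50

deff = 1 + (22 − 1)·0.0712 = 1 + 1.4952 = 2.4952.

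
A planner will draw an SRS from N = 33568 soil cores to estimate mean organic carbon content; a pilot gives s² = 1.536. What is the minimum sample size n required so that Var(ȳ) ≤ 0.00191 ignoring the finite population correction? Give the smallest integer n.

805

Without fpc, n₀ = s²/D = 1.536/0.00191 = 804.1885.
Rounding up, n = 805.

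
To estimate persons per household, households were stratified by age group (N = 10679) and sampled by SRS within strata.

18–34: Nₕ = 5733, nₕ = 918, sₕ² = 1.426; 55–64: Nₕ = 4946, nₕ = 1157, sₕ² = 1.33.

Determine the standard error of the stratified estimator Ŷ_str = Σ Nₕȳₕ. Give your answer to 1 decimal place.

Var(Ŷ_str) = Σₕ Nₕ²(1 − fₕ)sₕ²/nₕ.
18–34: 5733²·(1 − 918/5733)·1.426/918 = 42880.03.
55–64: 4946²·(1 − 1157/4946)·1.33/1157 = 21542.545.
Sum = 64422.575.
SE = √(64422.575) = 253.8.

253.8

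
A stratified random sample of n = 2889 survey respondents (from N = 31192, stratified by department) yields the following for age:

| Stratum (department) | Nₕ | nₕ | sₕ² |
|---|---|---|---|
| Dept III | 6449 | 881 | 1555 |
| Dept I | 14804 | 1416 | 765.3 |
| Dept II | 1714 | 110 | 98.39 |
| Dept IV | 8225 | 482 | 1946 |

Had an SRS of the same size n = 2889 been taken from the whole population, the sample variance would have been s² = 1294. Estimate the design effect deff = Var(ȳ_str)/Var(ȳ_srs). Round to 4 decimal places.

1.0876

Var(ȳ_str) = Σ Wₕ²(1−fₕ)sₕ²/nₕ with Wₕ = Nₕ/31192:
  Dept III: (6449/31192)²·(1−881/6449)·1555/881 = 0.065141783
  Dept I: (14804/31192)²·(1−1416/14804)·765.3/1416 = 0.11009733
  Dept II: (1714/31192)²·(1−110/1714)·98.39/110 = 0.0025274758
  Dept IV: (8225/31192)²·(1−482/8225)·1946/482 = 0.26427405
  → Var(ȳ_str) = 0.44204064.
Var(ȳ_srs) = (1 − 2889/31192)·1294/2889 = 0.40642085.
deff = 0.44204064 / 0.40642085 = 1.0876.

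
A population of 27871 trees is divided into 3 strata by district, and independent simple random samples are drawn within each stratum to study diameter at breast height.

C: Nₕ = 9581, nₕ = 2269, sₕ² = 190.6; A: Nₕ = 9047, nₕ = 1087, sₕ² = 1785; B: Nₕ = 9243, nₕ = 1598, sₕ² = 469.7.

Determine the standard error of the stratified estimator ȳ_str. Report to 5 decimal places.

Var(ȳ_str) = Σₕ Wₕ²(1 − fₕ)sₕ²/nₕ with Wₕ = Nₕ/N, N = 27871.
C: Wₕ = 0.34376233; term = 0.34376233²·(1 − 0.23682288)·190.6/2269 = 0.0075758317.
A: Wₕ = 0.32460263; term = 0.32460263²·(1 − 0.12015033)·1785/1087 = 0.15223736.
B: Wₕ = 0.33163503; term = 0.33163503²·(1 − 0.17288759)·469.7/1598 = 0.026738013.
Sum = 0.1865512.
SE = √(0.1865512) = 0.43192.

0.43192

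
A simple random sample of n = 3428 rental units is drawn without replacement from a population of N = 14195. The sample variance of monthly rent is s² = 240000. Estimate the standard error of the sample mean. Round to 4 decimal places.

7.2873

Under SRS without replacement, Var(ȳ) = (1 − f)·s²/n with f = n/N = 3428/14195 = 0.24149348.
Var(ȳ) = (1 − 0.24149348)·240000/3428 = 0.75850652·70.011669 = 53.104307.
SE(ȳ) = √(53.104307) = 7.2873.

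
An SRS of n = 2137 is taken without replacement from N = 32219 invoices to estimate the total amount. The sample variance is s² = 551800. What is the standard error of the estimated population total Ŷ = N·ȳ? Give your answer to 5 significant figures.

500260

Var(Ŷ) = N²·Var(ȳ) = N²·(1 − n/N)·s²/n.
f = 2137/32219 = 0.06632732; Var(ȳ) = 0.93367268·551800/2137 = 241.08591.
Var(Ŷ) = 32219² · 241.08591 = 2.5026259 × 10^11.
SE(Ŷ) = √(2.5026259 × 10^11) = 500260.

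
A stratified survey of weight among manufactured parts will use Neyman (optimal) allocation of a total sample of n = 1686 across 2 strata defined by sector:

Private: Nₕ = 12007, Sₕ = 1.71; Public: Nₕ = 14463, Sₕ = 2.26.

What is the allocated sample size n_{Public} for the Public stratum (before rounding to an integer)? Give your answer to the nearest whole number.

Neyman allocation: nₕ = n·NₕSₕ / Σⱼ NⱼSⱼ.
Σ NⱼSⱼ = 12007·1.71 + 14463·2.26 = 53218.35.
n_{Public} = 1686·14463·2.26 / 53218.35 = 1036.

1036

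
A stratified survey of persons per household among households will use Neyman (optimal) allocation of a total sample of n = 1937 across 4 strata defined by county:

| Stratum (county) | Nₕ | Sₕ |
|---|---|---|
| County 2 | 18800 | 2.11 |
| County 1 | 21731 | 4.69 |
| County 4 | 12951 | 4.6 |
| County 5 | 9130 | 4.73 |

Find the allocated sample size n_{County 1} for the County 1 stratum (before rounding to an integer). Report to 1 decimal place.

Neyman allocation: nₕ = n·NₕSₕ / Σⱼ NⱼSⱼ.
Σ NⱼSⱼ = 18800·2.11 + 21731·4.69 + 12951·4.6 + 9130·4.73 = 244345.89.
n_{County 1} = 1937·21731·4.69 / 244345.89 = 807.9.

807.9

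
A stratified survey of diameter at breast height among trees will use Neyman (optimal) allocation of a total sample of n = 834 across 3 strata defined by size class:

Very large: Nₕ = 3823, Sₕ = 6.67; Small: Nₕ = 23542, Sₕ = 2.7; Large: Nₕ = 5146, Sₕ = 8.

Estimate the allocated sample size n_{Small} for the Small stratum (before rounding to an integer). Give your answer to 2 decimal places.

Neyman allocation: nₕ = n·NₕSₕ / Σⱼ NⱼSⱼ.
Σ NⱼSⱼ = 3823·6.67 + 23542·2.7 + 5146·8 = 130230.81.
n_{Small} = 834·23542·2.7 / 130230.81 = 407.06.

407.06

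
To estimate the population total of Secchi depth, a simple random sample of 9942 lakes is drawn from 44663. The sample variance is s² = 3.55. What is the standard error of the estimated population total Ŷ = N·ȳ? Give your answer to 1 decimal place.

Var(Ŷ) = N²·Var(ȳ) = N²·(1 − n/N)·s²/n.
f = 9942/44663 = 0.22260036; Var(ȳ) = 0.77739964·3.55/9942 = 2.7758688 × 10^-4.
Var(Ŷ) = 44663² · (2.7758688 × 10^-4) = 553725.75.
SE(Ŷ) = √(553725.75) = 744.1.

744.1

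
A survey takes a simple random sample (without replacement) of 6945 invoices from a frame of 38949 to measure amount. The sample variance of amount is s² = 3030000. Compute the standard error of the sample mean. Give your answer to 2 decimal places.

Under SRS without replacement, Var(ȳ) = (1 − f)·s²/n with f = n/N = 6945/38949 = 0.17831010.
Var(ȳ) = (1 − 0.17831010)·3030000/6945 = 0.82168990·436.2851 = 358.49106.
SE(ȳ) = √(358.49106) = 18.93.

18.93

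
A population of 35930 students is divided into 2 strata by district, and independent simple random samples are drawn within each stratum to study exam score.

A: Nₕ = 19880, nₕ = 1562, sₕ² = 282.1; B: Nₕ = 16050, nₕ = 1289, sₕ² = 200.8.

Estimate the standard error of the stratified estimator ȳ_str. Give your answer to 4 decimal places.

0.2820

Var(ȳ_str) = Σₕ Wₕ²(1 − fₕ)sₕ²/nₕ with Wₕ = Nₕ/N, N = 35930.
A: Wₕ = 0.55329808; term = 0.55329808²·(1 − 0.07857143)·282.1/1562 = 0.050945058.
B: Wₕ = 0.44670192; term = 0.44670192²·(1 − 0.08031153)·200.8/1289 = 0.028588224.
Sum = 0.079533282.
SE = √(0.079533282) = 0.2820.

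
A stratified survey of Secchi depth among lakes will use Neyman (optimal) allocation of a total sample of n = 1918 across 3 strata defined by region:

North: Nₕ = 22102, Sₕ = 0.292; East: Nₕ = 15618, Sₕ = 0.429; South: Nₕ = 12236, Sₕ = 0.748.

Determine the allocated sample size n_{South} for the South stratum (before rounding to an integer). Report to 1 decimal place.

787.0

Neyman allocation: nₕ = n·NₕSₕ / Σⱼ NⱼSⱼ.
Σ NⱼSⱼ = 22102·0.292 + 15618·0.429 + 12236·0.748 = 22306.434.
n_{South} = 1918·12236·0.748 / 22306.434 = 787.0.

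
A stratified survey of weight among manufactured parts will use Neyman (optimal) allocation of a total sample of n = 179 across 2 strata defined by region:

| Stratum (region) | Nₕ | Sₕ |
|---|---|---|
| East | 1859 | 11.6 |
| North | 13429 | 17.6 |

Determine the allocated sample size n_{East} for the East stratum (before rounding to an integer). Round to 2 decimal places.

14.97

Neyman allocation: nₕ = n·NₕSₕ / Σⱼ NⱼSⱼ.
Σ NⱼSⱼ = 1859·11.6 + 13429·17.6 = 257914.8.
n_{East} = 179·1859·11.6 / 257914.8 = 14.97.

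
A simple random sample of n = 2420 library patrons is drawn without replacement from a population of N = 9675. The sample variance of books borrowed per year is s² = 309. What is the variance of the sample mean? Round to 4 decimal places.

Under SRS without replacement, Var(ȳ) = (1 − f)·s²/n with f = n/N = 2420/9675 = 0.25012920.
Var(ȳ) = (1 − 0.25012920)·309/2420 = 0.74987080·0.12768595 = 0.095747966.

0.0957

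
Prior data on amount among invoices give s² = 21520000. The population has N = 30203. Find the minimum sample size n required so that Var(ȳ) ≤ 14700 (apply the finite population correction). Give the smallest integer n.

1397

Without fpc, n₀ = s²/D = 21520000/14700 = 1463.9456.
With fpc, (1 − n/N)·s²/n ≤ D requires n ≥ n₀/(1 + n₀/N) = 1463.9456/(1 + 1463.9456/30203) = 1396.2682.
Rounding up, n = 1397.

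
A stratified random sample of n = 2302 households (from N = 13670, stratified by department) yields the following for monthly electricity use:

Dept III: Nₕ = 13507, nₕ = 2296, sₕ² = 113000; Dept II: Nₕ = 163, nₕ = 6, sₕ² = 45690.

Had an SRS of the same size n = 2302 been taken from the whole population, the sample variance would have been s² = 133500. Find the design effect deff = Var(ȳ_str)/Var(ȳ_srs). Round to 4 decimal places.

0.8486

Var(ȳ_str) = Σ Wₕ²(1−fₕ)sₕ²/nₕ with Wₕ = Nₕ/13670:
  Dept III: (13507/13670)²·(1−2296/13507)·113000/2296 = 39.881619
  Dept II: (163/13670)²·(1−6/163)·45690/6 = 1.0428459
  → Var(ȳ_str) = 40.924465.
Var(ȳ_srs) = (1 − 2302/13670)·133500/2302 = 48.227139.
deff = 40.924465 / 48.227139 = 0.8486.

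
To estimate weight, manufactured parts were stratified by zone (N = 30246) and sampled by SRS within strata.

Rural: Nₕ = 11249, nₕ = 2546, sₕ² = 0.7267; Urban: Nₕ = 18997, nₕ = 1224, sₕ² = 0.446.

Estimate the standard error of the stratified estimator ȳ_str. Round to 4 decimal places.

Var(ȳ_str) = Σₕ Wₕ²(1 − fₕ)sₕ²/nₕ with Wₕ = Nₕ/N, N = 30246.
Rural: Wₕ = 0.37191695; term = 0.37191695²·(1 − 0.22633123)·0.7267/2546 = 3.0545256 × 10^-5.
Urban: Wₕ = 0.62808305; term = 0.62808305²·(1 − 0.06443123)·0.446/1224 = 1.3448174 × 10^-4.
Sum = 1.65027 × 10^-4.
SE = √(1.65027 × 10^-4) = 0.0128.

0.0128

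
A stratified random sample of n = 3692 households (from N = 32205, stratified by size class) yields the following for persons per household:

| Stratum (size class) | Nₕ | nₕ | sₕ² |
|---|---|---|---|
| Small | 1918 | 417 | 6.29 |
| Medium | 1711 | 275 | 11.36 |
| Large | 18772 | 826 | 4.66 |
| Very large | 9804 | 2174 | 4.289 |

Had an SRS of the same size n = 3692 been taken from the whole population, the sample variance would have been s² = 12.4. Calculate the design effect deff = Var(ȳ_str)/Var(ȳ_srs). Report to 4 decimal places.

Var(ȳ_str) = Σ Wₕ²(1−fₕ)sₕ²/nₕ with Wₕ = Nₕ/32205:
  Small: (1918/32205)²·(1−417/1918)·6.29/417 = 4.1869452 × 10^-5
  Medium: (1711/32205)²·(1−275/1711)·11.36/275 = 9.785961 × 10^-5
  Large: (18772/32205)²·(1−826/18772)·4.66/826 = 0.0018324725
  Very large: (9804/32205)²·(1−2174/9804)·4.289/2174 = 1.422911 × 10^-4
  → Var(ȳ_str) = 0.0021144927.
Var(ȳ_srs) = (1 − 3692/32205)·12.4/3692 = 0.0029735798.
deff = 0.0021144927 / 0.0029735798 = 0.7111.

0.7111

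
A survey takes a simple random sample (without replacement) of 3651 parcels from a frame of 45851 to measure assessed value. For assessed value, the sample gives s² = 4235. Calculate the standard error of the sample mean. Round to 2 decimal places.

Under SRS without replacement, Var(ȳ) = (1 − f)·s²/n with f = n/N = 3651/45851 = 0.07962749.
Var(ȳ) = (1 − 0.07962749)·4235/3651 = 0.92037251·1.1599562 = 1.0675918.
SE(ȳ) = √(1.0675918) = 1.03.

1.03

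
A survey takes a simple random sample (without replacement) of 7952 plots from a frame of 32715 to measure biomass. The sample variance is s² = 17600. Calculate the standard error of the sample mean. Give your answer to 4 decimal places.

Under SRS without replacement, Var(ȳ) = (1 − f)·s²/n with f = n/N = 7952/32715 = 0.24306893.
Var(ȳ) = (1 − 0.24306893)·17600/7952 = 0.75693107·2.2132797 = 1.6753002.
SE(ȳ) = √(1.6753002) = 1.2943.

1.2943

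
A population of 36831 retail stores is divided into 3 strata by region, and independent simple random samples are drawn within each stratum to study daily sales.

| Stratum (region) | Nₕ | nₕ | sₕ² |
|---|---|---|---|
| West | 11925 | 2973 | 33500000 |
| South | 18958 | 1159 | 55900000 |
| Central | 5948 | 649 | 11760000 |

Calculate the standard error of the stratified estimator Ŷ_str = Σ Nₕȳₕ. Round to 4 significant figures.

Var(Ŷ_str) = Σₕ Nₕ²(1 − fₕ)sₕ²/nₕ.
West: 11925²·(1 − 2973/11925)·33500000/2973 = 1.2028968 × 10^12.
South: 18958²·(1 − 1159/18958)·55900000/1159 = 1.6274831 × 10^13.
Central: 5948²·(1 − 649/5948)·11760000/649 = 5.7112018 × 10^11.
Sum = 1.8048848 × 10^13.
SE = √(1.8048848 × 10^13) = 4.248 × 10^6.

4.248 × 10^6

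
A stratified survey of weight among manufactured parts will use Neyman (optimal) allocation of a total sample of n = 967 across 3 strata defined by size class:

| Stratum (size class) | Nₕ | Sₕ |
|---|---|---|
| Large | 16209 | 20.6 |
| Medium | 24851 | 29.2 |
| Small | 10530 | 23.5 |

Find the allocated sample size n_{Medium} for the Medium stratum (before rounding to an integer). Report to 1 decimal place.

Neyman allocation: nₕ = n·NₕSₕ / Σⱼ NⱼSⱼ.
Σ NⱼSⱼ = 16209·20.6 + 24851·29.2 + 10530·23.5 = 1.3070096 × 10^6.
n_{Medium} = 967·24851·29.2 / (1.3070096 × 10^6) = 536.9.

536.9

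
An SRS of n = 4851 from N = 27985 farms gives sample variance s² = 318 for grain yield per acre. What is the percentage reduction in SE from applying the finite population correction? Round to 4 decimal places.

f = n/N = 4851/27985 = 0.17334286.
SE_no-fpc = √(s²/n) = 0.25603417; SE_fpc = √((1−f)s²/n) = 0.23278802.
Ratio = √(1−f) = 0.90920687. Reduction = 100·(1 − 0.90920687) = 9.0793%.

9.0793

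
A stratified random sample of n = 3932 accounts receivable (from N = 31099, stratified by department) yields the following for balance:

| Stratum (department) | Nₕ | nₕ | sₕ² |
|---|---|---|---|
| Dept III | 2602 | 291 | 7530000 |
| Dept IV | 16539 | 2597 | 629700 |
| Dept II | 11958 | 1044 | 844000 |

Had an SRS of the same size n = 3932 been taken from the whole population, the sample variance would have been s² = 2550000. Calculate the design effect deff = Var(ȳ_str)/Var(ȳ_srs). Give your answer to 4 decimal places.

0.5786

Var(ȳ_str) = Σ Wₕ²(1−fₕ)sₕ²/nₕ with Wₕ = Nₕ/31099:
  Dept III: (2602/31099)²·(1−291/2602)·7530000/291 = 160.8853
  Dept IV: (16539/31099)²·(1−2597/16539)·629700/2597 = 57.810033
  Dept II: (11958/31099)²·(1−1044/11958)·844000/1044 = 109.09167
  → Var(ȳ_str) = 327.787.
Var(ȳ_srs) = (1 − 3932/31099)·2550000/3932 = 566.52872.
deff = 327.787 / 566.52872 = 0.5786.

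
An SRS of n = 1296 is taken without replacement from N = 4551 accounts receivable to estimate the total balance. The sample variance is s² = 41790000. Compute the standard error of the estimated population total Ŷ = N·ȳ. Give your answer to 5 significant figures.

Var(Ŷ) = N²·Var(ȳ) = N²·(1 − n/N)·s²/n.
f = 1296/4551 = 0.28477258; Var(ȳ) = 0.71522742·41790000/1296 = 23062.773.
Var(Ŷ) = 4551² · 23062.773 = 4.7766695 × 10^11.
SE(Ŷ) = √(4.7766695 × 10^11) = 691130.

691130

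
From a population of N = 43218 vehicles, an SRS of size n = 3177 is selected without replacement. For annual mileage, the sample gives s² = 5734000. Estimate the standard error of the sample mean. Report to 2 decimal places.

40.89

Under SRS without replacement, Var(ȳ) = (1 − f)·s²/n with f = n/N = 3177/43218 = 0.07351104.
Var(ȳ) = (1 − 0.07351104)·5734000/3177 = 0.92648896·1804.8473 = 1672.1711.
SE(ȳ) = √(1672.1711) = 40.89.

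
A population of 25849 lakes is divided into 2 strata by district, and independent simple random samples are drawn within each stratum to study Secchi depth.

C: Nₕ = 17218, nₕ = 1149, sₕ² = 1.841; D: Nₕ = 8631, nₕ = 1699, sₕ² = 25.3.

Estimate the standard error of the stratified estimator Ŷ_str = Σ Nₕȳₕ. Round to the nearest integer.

Var(Ŷ_str) = Σₕ Nₕ²(1 − fₕ)sₕ²/nₕ.
C: 17218²·(1 − 1149/17218)·1.841/1149 = 443307.74.
D: 8631²·(1 − 1699/8631)·25.3/1699 = 890936.63.
Sum = 1.3342444 × 10^6.
SE = √(1.3342444 × 10^6) = 1155.

1155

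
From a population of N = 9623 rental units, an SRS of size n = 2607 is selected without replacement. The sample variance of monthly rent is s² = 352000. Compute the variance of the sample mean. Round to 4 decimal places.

98.4421

Under SRS without replacement, Var(ȳ) = (1 − f)·s²/n with f = n/N = 2607/9623 = 0.27091344.
Var(ȳ) = (1 − 0.27091344)·352000/2607 = 0.72908656·135.0211 = 98.442068.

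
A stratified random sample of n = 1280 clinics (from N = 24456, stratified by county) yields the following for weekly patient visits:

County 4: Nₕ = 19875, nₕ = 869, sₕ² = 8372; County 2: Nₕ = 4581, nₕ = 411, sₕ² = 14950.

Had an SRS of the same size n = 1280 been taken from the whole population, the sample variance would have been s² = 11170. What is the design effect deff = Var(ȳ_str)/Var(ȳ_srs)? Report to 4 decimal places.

0.8763

Var(ȳ_str) = Σ Wₕ²(1−fₕ)sₕ²/nₕ with Wₕ = Nₕ/24456:
  County 4: (19875/24456)²·(1−869/19875)·8372/869 = 6.0846619
  County 2: (4581/24456)²·(1−411/4581)·14950/411 = 1.1617826
  → Var(ȳ_str) = 7.2464445.
Var(ȳ_srs) = (1 − 1280/24456)·11170/1280 = 8.2698239.
deff = 7.2464445 / 8.2698239 = 0.8763.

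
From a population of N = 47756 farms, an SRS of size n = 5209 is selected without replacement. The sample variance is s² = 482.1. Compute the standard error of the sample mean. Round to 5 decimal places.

Under SRS without replacement, Var(ȳ) = (1 − f)·s²/n with f = n/N = 5209/47756 = 0.10907530.
Var(ȳ) = (1 − 0.10907530)·482.1/5209 = 0.89092470·0.092551353 = 0.082456287.
SE(ȳ) = √(0.082456287) = 0.28715.

0.28715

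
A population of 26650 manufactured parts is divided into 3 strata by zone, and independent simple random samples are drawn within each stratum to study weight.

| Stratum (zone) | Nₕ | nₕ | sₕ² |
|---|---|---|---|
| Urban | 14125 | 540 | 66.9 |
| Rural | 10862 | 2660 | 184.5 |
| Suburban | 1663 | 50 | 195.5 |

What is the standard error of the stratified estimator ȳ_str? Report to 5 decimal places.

Var(ȳ_str) = Σₕ Wₕ²(1 − fₕ)sₕ²/nₕ with Wₕ = Nₕ/N, N = 26650.
Urban: Wₕ = 0.53001876; term = 0.53001876²·(1 − 0.03823009)·66.9/540 = 0.033472337.
Rural: Wₕ = 0.40757974; term = 0.40757974²·(1 − 0.24489044)·184.5/2660 = 0.0087006134.
Suburban: Wₕ = 0.06240150; term = 0.06240150²·(1 − 0.03006615)·195.5/50 = 0.014767567.
Sum = 0.056940517.
SE = √(0.056940517) = 0.23862.

0.23862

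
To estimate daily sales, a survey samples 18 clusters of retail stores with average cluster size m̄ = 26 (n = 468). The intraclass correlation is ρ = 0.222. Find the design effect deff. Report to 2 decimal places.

6.55

deff = 1 + (26 − 1)·0.222 = 1 + 5.55 = 6.55.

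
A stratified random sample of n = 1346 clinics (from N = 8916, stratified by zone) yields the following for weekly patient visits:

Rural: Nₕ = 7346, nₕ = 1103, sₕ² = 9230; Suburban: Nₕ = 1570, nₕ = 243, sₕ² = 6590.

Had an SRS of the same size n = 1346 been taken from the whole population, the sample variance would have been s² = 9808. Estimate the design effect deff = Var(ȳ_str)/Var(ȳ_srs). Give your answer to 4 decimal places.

Var(ȳ_str) = Σ Wₕ²(1−fₕ)sₕ²/nₕ with Wₕ = Nₕ/8916:
  Rural: (7346/8916)²·(1−1103/7346)·9230/1103 = 4.8275894
  Suburban: (1570/8916)²·(1−243/1570)·6590/243 = 0.7107381
  → Var(ȳ_str) = 5.5383275.
Var(ȳ_srs) = (1 − 1346/8916)·9808/1346 = 6.1867308.
deff = 5.5383275 / 6.1867308 = 0.8952.

0.8952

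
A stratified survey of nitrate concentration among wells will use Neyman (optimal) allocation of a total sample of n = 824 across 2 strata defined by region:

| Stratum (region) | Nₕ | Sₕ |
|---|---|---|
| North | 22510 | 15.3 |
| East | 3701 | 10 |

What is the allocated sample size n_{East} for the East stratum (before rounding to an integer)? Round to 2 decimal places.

Neyman allocation: nₕ = n·NₕSₕ / Σⱼ NⱼSⱼ.
Σ NⱼSⱼ = 22510·15.3 + 3701·10 = 381413.
n_{East} = 824·3701·10 / 381413 = 79.96.

79.96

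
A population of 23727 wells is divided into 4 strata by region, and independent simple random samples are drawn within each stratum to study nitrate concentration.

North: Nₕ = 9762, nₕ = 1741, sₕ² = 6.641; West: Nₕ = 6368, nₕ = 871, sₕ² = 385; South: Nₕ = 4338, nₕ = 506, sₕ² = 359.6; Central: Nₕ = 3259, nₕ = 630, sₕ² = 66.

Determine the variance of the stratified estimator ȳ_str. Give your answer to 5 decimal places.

Var(ȳ_str) = Σₕ Wₕ²(1 − fₕ)sₕ²/nₕ with Wₕ = Nₕ/N, N = 23727.
North: Wₕ = 0.41143002; term = 0.41143002²·(1 − 0.17834460)·6.641/1741 = 5.3053784 × 10^-4.
West: Wₕ = 0.26838623; term = 0.26838623²·(1 − 0.13677764)·385/871 = 0.027484365.
South: Wₕ = 0.18282969; term = 0.18282969²·(1 − 0.11664361)·359.6/506 = 0.020984497.
Central: Wₕ = 0.13735407; term = 0.13735407²·(1 − 0.19331083)·66/630 = 0.0015943831.
Sum = 0.050593783.

0.05059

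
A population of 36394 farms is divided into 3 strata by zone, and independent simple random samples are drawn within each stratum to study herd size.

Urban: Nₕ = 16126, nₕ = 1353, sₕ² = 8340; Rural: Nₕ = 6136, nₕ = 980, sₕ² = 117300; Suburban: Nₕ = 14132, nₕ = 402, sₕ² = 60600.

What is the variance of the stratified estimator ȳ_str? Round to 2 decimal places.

26.05

Var(ȳ_str) = Σₕ Wₕ²(1 − fₕ)sₕ²/nₕ with Wₕ = Nₕ/N, N = 36394.
Urban: Wₕ = 0.44309502; term = 0.44309502²·(1 − 0.08390177)·8340/1353 = 1.1086744.
Rural: Wₕ = 0.16859922; term = 0.16859922²·(1 − 0.15971317)·117300/980 = 2.8589767.
Suburban: Wₕ = 0.38830576; term = 0.38830576²·(1 − 0.02844608)·60600/402 = 22.083157.
Sum = 26.050808.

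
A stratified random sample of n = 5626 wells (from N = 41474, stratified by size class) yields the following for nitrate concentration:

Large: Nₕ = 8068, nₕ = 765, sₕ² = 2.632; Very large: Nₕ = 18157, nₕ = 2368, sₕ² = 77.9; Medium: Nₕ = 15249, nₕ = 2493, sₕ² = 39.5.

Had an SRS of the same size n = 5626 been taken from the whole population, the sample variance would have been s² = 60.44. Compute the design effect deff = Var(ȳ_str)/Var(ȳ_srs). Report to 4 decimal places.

0.7961

Var(ȳ_str) = Σ Wₕ²(1−fₕ)sₕ²/nₕ with Wₕ = Nₕ/41474:
  Large: (8068/41474)²·(1−765/8068)·2.632/765 = 1.1785277 × 10^-4
  Very large: (18157/41474)²·(1−2368/18157)·77.9/2368 = 0.0054828029
  Medium: (15249/41474)²·(1−2493/15249)·39.5/2493 = 0.0017917559
  → Var(ȳ_str) = 0.0073924116.
Var(ȳ_srs) = (1 − 5626/41474)·60.44/5626 = 0.0092856805.
deff = 0.0073924116 / 0.0092856805 = 0.7961.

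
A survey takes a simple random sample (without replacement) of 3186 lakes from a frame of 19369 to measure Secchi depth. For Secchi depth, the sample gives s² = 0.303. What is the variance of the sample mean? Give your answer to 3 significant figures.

Under SRS without replacement, Var(ȳ) = (1 − f)·s²/n with f = n/N = 3186/19369 = 0.16448965.
Var(ȳ) = (1 − 0.16448965)·0.303/3186 = 0.83551035·9.5103578 × 10^-5 = 7.9460024 × 10^-5.

7.95 × 10^-5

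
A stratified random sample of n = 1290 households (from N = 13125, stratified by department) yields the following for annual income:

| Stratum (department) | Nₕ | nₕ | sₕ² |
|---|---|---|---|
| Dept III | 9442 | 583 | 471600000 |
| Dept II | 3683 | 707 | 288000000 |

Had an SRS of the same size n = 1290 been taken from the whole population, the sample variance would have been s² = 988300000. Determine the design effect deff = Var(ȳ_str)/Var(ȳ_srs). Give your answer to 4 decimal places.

0.6061

Var(ȳ_str) = Σ Wₕ²(1−fₕ)sₕ²/nₕ with Wₕ = Nₕ/13125:
  Dept III: (9442/13125)²·(1−583/9442)·471600000/583 = 392785.38
  Dept II: (3683/13125)²·(1−707/3683)·288000000/707 = 25918.454
  → Var(ȳ_str) = 418703.83.
Var(ȳ_srs) = (1 − 1290/13125)·988300000/1290 = 690824.98.
deff = 418703.83 / 690824.98 = 0.6061.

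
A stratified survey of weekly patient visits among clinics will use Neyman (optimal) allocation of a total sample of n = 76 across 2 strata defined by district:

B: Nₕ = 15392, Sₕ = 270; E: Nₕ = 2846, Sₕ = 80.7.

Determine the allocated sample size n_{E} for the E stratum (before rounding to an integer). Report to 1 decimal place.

4.0

Neyman allocation: nₕ = n·NₕSₕ / Σⱼ NⱼSⱼ.
Σ NⱼSⱼ = 15392·270 + 2846·80.7 = 4.3855122 × 10^6.
n_{E} = 76·2846·80.7 / (4.3855122 × 10^6) = 4.0.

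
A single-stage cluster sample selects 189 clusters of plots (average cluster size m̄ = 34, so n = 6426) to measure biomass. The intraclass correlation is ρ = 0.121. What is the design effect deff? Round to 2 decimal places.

4.99

deff = 1 + (34 − 1)·0.121 = 1 + 3.993 = 4.993.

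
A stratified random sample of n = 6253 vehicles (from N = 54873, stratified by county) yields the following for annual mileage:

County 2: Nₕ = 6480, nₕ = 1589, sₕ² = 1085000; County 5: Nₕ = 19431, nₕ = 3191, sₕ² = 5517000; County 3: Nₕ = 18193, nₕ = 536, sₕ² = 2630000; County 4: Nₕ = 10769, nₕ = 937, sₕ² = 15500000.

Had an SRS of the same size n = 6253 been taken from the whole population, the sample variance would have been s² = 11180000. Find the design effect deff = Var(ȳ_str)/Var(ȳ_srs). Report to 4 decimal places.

Var(ȳ_str) = Σ Wₕ²(1−fₕ)sₕ²/nₕ with Wₕ = Nₕ/54873:
  County 2: (6480/54873)²·(1−1589/6480)·1085000/1589 = 7.1872227
  County 5: (19431/54873)²·(1−3191/19431)·5517000/3191 = 181.19239
  County 3: (18193/54873)²·(1−536/18193)·2630000/536 = 523.4736
  County 4: (10769/54873)²·(1−937/10769)·15500000/937 = 581.69047
  → Var(ȳ_str) = 1293.5437.
Var(ȳ_srs) = (1 − 6253/54873)·11180000/6253 = 1584.1986.
deff = 1293.5437 / 1584.1986 = 0.8165.

0.8165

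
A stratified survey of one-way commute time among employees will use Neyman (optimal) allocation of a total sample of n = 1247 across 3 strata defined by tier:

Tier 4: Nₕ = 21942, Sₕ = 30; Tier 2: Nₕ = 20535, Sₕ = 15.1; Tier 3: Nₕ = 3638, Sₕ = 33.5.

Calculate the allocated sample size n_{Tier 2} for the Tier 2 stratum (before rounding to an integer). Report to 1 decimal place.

354.7

Neyman allocation: nₕ = n·NₕSₕ / Σⱼ NⱼSⱼ.
Σ NⱼSⱼ = 21942·30 + 20535·15.1 + 3638·33.5 = 1.0902115 × 10^6.
n_{Tier 2} = 1247·20535·15.1 / (1.0902115 × 10^6) = 354.7.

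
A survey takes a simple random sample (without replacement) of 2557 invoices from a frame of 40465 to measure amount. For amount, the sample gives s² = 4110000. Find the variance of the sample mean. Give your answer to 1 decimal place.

1505.8

Under SRS without replacement, Var(ȳ) = (1 − f)·s²/n with f = n/N = 2557/40465 = 0.06319041.
Var(ȳ) = (1 − 0.06319041)·4110000/2557 = 0.93680959·1607.3524 = 1505.7831.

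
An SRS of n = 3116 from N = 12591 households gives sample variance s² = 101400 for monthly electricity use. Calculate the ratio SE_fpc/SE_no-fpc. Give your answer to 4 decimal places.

f = n/N = 3116/12591 = 0.24747836.
SE_no-fpc = √(s²/n) = 5.7045351; SE_fpc = √((1−f)s²/n) = 4.9485704.
Ratio = √(1−f) = 0.86748005.

0.8675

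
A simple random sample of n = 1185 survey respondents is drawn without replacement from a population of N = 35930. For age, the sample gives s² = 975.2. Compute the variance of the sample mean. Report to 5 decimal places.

Under SRS without replacement, Var(ȳ) = (1 − f)·s²/n with f = n/N = 1185/35930 = 0.03298080.
Var(ȳ) = (1 − 0.03298080)·975.2/1185 = 0.96701920·0.82295359 = 0.79581192.

0.79581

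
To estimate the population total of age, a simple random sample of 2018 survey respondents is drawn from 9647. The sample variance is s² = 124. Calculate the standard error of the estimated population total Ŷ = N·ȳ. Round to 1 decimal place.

2126.6

Var(Ŷ) = N²·Var(ȳ) = N²·(1 − n/N)·s²/n.
f = 2018/9647 = 0.20918420; Var(ȳ) = 0.79081580·124/2018 = 0.04859324.
Var(Ŷ) = 9647² · 0.04859324 = 4.5223109 × 10^6.
SE(Ŷ) = √(4.5223109 × 10^6) = 2126.6.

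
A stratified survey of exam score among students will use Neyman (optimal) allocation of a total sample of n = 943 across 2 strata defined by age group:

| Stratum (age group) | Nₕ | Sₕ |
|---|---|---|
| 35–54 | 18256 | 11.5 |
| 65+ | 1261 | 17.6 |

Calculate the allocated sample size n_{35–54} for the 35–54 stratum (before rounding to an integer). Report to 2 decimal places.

852.84

Neyman allocation: nₕ = n·NₕSₕ / Σⱼ NⱼSⱼ.
Σ NⱼSⱼ = 18256·11.5 + 1261·17.6 = 232137.6.
n_{35–54} = 943·18256·11.5 / 232137.6 = 852.84.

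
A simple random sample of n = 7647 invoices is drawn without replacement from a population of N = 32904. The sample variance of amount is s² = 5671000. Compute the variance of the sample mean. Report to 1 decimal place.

569.2

Under SRS without replacement, Var(ȳ) = (1 − f)·s²/n with f = n/N = 7647/32904 = 0.23240336.
Var(ȳ) = (1 − 0.23240336)·5671000/7647 = 0.76759664·741.59801 = 569.24815.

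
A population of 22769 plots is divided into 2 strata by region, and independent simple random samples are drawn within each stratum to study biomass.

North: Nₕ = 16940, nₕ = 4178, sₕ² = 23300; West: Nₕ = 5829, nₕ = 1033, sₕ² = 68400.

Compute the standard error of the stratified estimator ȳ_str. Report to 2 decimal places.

Var(ȳ_str) = Σₕ Wₕ²(1 − fₕ)sₕ²/nₕ with Wₕ = Nₕ/N, N = 22769.
North: Wₕ = 0.74399403; term = 0.74399403²·(1 − 0.24663518)·23300/4178 = 2.3255823.
West: Wₕ = 0.25600597; term = 0.25600597²·(1 − 0.17721736)·68400/1033 = 3.5705991.
Sum = 5.8961814.
SE = √(5.8961814) = 2.43.

2.43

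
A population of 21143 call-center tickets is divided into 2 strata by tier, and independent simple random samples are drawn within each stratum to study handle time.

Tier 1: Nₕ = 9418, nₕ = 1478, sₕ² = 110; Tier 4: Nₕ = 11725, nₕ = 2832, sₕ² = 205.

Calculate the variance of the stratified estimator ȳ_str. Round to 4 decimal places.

Var(ȳ_str) = Σₕ Wₕ²(1 − fₕ)sₕ²/nₕ with Wₕ = Nₕ/N, N = 21143.
Tier 1: Wₕ = 0.44544294; term = 0.44544294²·(1 − 0.15693353)·110/1478 = 0.012449853.
Tier 4: Wₕ = 0.55455706; term = 0.55455706²·(1 − 0.24153518)·205/2832 = 0.016884513.
Sum = 0.029334366.

0.0293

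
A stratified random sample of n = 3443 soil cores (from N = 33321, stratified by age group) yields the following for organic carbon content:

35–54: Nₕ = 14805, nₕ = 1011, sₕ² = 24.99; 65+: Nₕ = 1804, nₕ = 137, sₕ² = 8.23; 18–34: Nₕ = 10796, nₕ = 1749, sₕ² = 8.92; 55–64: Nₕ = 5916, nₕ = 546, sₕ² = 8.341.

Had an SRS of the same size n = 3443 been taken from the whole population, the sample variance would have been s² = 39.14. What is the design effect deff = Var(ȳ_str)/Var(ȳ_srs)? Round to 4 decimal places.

0.5489

Var(ȳ_str) = Σ Wₕ²(1−fₕ)sₕ²/nₕ with Wₕ = Nₕ/33321:
  35–54: (14805/33321)²·(1−1011/14805)·24.99/1011 = 0.0045465051
  65+: (1804/33321)²·(1−137/1804)·8.23/137 = 1.6271041 × 10^-4
  18–34: (10796/33321)²·(1−1749/10796)·8.92/1749 = 4.4864875 × 10^-4
  55–64: (5916/33321)²·(1−546/5916)·8.341/546 = 4.3711114 × 10^-4
  → Var(ȳ_str) = 0.0055949754.
Var(ȳ_srs) = (1 − 3443/33321)·39.14/3443 = 0.010193358.
deff = 0.0055949754 / 0.010193358 = 0.5489.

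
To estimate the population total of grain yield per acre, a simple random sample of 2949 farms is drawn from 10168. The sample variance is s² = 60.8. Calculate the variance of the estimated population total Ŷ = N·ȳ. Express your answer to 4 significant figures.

1.513 × 10^6

Var(Ŷ) = N²·Var(ȳ) = N²·(1 − n/N)·s²/n.
f = 2949/10168 = 0.29002754; Var(ȳ) = 0.70997246·60.8/2949 = 0.014637615.
Var(Ŷ) = 10168² · 0.014637615 = 1.513357 × 10^6.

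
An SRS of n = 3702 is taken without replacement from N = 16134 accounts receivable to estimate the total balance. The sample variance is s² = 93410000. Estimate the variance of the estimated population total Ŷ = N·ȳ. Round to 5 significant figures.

5.0610 × 10^12

Var(Ŷ) = N²·Var(ȳ) = N²·(1 − n/N)·s²/n.
f = 3702/16134 = 0.22945333; Var(ȳ) = 0.77054667·93410000/3702 = 19442.67.
Var(Ŷ) = 16134² · 19442.67 = 5.0610428 × 10^12.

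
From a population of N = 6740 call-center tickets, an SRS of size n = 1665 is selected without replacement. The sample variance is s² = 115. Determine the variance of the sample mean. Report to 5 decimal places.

0.05201

Under SRS without replacement, Var(ȳ) = (1 − f)·s²/n with f = n/N = 1665/6740 = 0.24703264.
Var(ȳ) = (1 − 0.24703264)·115/1665 = 0.75296736·0.069069069 = 0.052006755.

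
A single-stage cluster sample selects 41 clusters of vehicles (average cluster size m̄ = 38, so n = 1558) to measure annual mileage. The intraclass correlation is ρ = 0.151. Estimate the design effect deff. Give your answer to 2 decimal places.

6.59

deff = 1 + (38 − 1)·0.151 = 1 + 5.587 = 6.587.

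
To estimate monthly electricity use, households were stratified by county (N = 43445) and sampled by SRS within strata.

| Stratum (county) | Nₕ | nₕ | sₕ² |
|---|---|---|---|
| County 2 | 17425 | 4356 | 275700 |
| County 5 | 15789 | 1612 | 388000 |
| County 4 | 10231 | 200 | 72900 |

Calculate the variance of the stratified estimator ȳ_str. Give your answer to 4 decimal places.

56.0000

Var(ȳ_str) = Σₕ Wₕ²(1 − fₕ)sₕ²/nₕ with Wₕ = Nₕ/N, N = 43445.
County 2: Wₕ = 0.40108183; term = 0.40108183²·(1 − 0.24998565)·275700/4356 = 7.6363256.
County 5: Wₕ = 0.36342502; term = 0.36342502²·(1 − 0.10209640)·388000/1612 = 28.544737.
County 4: Wₕ = 0.23549315; term = 0.23549315²·(1 − 0.01954843)·72900/200 = 19.818932.
Sum = 55.999995.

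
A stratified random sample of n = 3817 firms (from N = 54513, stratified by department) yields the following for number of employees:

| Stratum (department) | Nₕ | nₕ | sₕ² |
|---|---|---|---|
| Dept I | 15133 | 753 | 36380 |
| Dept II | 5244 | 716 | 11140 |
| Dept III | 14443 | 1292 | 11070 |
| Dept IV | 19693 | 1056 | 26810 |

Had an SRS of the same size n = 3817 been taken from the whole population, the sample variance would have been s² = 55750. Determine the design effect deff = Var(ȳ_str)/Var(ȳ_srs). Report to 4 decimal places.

0.5408

Var(ȳ_str) = Σ Wₕ²(1−fₕ)sₕ²/nₕ with Wₕ = Nₕ/54513:
  Dept I: (15133/54513)²·(1−753/15133)·36380/753 = 3.5379482
  Dept II: (5244/54513)²·(1−716/5244)·11140/716 = 0.12432003
  Dept III: (14443/54513)²·(1−1292/14443)·11070/1292 = 0.54764753
  Dept IV: (19693/54513)²·(1−1056/19693)·26810/1056 = 3.1355997
  → Var(ȳ_str) = 7.3455155.
Var(ȳ_srs) = (1 − 3817/54513)·55750/3817 = 13.583019.
deff = 7.3455155 / 13.583019 = 0.5408.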